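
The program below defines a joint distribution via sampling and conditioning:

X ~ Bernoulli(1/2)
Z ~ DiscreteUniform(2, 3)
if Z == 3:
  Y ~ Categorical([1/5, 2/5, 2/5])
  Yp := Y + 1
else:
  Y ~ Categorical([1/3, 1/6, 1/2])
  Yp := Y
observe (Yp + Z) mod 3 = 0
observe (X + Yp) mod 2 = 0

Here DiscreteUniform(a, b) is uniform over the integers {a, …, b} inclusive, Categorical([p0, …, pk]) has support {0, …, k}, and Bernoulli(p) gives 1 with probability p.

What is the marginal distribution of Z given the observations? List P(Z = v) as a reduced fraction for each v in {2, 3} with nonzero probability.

P(Z=2) = 5/17, P(Z=3) = 12/17

Enumerate traces; 2 have nonzero weight after conditioning:
  (X=1, Z=2, Y=1) weight 1/24
  (X=1, Z=3, Y=2) weight 1/10
Group by Z:
  weight(Z=2) = 1/24
  weight(Z=3) = 1/10
Total weight = 1/24 + 1/10 = 17/120
P(Z=2 | obs) = 1/24 / 17/120 = 5/17
P(Z=3 | obs) = 1/10 / 17/120 = 12/17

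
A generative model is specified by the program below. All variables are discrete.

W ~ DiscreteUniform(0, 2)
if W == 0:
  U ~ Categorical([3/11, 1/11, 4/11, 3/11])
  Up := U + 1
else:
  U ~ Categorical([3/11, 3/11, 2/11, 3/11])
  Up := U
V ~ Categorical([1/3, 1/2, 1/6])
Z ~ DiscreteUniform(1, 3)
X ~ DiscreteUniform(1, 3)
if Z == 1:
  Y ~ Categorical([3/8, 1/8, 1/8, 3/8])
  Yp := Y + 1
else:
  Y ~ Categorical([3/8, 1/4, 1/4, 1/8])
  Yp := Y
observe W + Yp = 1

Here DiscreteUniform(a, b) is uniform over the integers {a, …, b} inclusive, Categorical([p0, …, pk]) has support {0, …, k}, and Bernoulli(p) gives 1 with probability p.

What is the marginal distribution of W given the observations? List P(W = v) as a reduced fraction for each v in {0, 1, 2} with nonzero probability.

Enumerate traces; 180 have nonzero weight after conditioning:
  (W=0, U=0, V=0, Z=1, X=1, Y=0) weight 1/792
  (W=0, U=0, V=0, Z=1, X=2, Y=0) weight 1/792
  (W=0, U=0, V=0, Z=1, X=3, Y=0) weight 1/792
  (W=0, U=0, V=0, Z=2, X=1, Y=1) weight 1/1188
  (W=0, U=0, V=0, Z=2, X=2, Y=1) weight 1/1188
  (W=0, U=0, V=0, Z=2, X=3, Y=1) weight 1/1188
  (W=0, U=0, V=0, Z=3, X=1, Y=1) weight 1/1188
  (W=0, U=0, V=0, Z=3, X=2, Y=1) weight 1/1188
  (W=1, U=0, V=0, Z=2, X=1, Y=0) weight 1/792
  … 171 more
Group by W:
  weight(W=0) = 7/72
  weight(W=1) = 1/12
Total weight = 7/72 + 1/12 = 13/72
P(W=0 | obs) = 7/72 / 13/72 = 7/13
P(W=1 | obs) = 1/12 / 13/72 = 6/13

P(W=0) = 7/13, P(W=1) = 6/13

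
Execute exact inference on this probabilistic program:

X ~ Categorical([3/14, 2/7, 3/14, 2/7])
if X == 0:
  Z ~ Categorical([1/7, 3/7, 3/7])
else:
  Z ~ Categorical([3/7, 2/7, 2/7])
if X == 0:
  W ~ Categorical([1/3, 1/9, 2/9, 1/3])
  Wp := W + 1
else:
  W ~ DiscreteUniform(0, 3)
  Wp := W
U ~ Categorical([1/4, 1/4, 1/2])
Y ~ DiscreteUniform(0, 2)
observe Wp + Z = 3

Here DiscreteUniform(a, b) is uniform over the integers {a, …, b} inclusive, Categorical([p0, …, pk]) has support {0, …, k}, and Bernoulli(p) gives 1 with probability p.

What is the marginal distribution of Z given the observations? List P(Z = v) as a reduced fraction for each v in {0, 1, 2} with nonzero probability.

P(Z=0) = 107/287, P(Z=1) = 78/287, P(Z=2) = 102/287

Enumerate traces; 108 have nonzero weight after conditioning:
  (X=0, Z=0, W=2, U=0, Y=0) weight 1/1764
  (X=0, Z=0, W=2, U=0, Y=1) weight 1/1764
  (X=0, Z=0, W=2, U=0, Y=2) weight 1/1764
  (X=0, Z=0, W=2, U=1, Y=0) weight 1/1764
  (X=0, Z=0, W=2, U=1, Y=1) weight 1/1764
  (X=0, Z=0, W=2, U=1, Y=2) weight 1/1764
  (X=0, Z=0, W=2, U=2, Y=0) weight 1/882
  (X=0, Z=0, W=2, U=2, Y=1) weight 1/882
  (X=0, Z=1, W=1, U=0, Y=0) weight 1/1176
  (X=0, Z=2, W=0, U=0, Y=0) weight 1/392
  … 98 more
Group by Z:
  weight(Z=0) = 107/1176
  weight(Z=1) = 13/196
  weight(Z=2) = 17/196
Total weight = 107/1176 + 13/196 + 17/196 = 41/168
P(Z=0 | obs) = 107/1176 / 41/168 = 107/287
P(Z=1 | obs) = 13/196 / 41/168 = 78/287
P(Z=2 | obs) = 17/196 / 41/168 = 102/287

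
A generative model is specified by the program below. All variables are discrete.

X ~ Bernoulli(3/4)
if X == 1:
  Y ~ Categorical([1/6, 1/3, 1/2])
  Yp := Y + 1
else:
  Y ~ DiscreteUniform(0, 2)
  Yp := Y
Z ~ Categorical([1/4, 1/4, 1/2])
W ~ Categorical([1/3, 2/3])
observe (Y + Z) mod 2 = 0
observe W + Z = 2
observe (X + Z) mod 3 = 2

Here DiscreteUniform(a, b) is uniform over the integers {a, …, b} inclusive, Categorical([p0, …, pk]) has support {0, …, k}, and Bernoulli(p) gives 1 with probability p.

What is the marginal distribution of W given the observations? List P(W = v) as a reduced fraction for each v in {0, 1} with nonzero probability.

Enumerate traces; 3 have nonzero weight after conditioning:
  (X=0, Y=0, Z=2, W=0) weight 1/72
  (X=0, Y=2, Z=2, W=0) weight 1/72
  (X=1, Y=1, Z=1, W=1) weight 1/24
Group by W:
  weight(W=0) = 1/36
  weight(W=1) = 1/24
Total weight = 1/36 + 1/24 = 5/72
P(W=0 | obs) = 1/36 / 5/72 = 2/5
P(W=1 | obs) = 1/24 / 5/72 = 3/5

P(W=0) = 2/5, P(W=1) = 3/5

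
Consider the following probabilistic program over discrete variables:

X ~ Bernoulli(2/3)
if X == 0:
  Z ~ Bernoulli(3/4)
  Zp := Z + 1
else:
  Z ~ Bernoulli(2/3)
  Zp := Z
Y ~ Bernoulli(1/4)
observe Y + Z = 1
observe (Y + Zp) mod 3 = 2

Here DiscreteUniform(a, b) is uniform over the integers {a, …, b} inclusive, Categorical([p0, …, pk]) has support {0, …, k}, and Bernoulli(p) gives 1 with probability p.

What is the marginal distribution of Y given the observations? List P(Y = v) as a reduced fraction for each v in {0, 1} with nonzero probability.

P(Y=0) = 9/10, P(Y=1) = 1/10

Enumerate traces; 2 have nonzero weight after conditioning:
  (X=0, Z=0, Y=1) weight 1/48
  (X=0, Z=1, Y=0) weight 3/16
Group by Y:
  weight(Y=0) = 3/16
  weight(Y=1) = 1/48
Total weight = 3/16 + 1/48 = 5/24
P(Y=0 | obs) = 3/16 / 5/24 = 9/10
P(Y=1 | obs) = 1/48 / 5/24 = 1/10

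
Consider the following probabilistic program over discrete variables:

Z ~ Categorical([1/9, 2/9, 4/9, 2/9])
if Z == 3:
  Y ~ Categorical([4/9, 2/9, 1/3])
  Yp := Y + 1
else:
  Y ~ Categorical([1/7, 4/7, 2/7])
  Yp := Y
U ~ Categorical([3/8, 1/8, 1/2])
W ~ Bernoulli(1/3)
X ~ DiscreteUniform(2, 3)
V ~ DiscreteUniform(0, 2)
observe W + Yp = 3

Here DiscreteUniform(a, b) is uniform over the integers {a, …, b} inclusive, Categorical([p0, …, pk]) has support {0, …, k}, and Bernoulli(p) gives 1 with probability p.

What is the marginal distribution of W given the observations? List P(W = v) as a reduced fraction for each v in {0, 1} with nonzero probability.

P(W=0) = 6/17, P(W=1) = 11/17

Enumerate traces; 90 have nonzero weight after conditioning:
  (Z=0, Y=2, U=0, W=1, X=2, V=0) weight 1/1512
  (Z=0, Y=2, U=0, W=1, X=2, V=1) weight 1/1512
  (Z=0, Y=2, U=0, W=1, X=2, V=2) weight 1/1512
  (Z=0, Y=2, U=0, W=1, X=3, V=0) weight 1/1512
  (Z=0, Y=2, U=0, W=1, X=3, V=1) weight 1/1512
  (Z=0, Y=2, U=0, W=1, X=3, V=2) weight 1/1512
  (Z=0, Y=2, U=1, W=1, X=2, V=0) weight 1/4536
  (Z=0, Y=2, U=1, W=1, X=2, V=1) weight 1/4536
  (Z=3, Y=2, U=0, W=0, X=2, V=0) weight 1/324
  … 81 more
Group by W:
  weight(W=0) = 4/81
  weight(W=1) = 22/243
Total weight = 4/81 + 22/243 = 34/243
P(W=0 | obs) = 4/81 / 34/243 = 6/17
P(W=1 | obs) = 22/243 / 34/243 = 11/17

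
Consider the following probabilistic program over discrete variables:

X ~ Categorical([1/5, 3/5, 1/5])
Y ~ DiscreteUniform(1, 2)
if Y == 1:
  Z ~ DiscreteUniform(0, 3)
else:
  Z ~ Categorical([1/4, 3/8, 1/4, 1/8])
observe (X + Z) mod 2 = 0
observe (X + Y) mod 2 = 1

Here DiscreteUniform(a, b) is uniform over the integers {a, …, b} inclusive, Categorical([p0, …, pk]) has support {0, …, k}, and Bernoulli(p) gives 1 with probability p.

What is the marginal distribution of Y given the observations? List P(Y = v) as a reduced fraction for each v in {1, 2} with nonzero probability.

Enumerate traces; 6 have nonzero weight after conditioning:
  (X=0, Y=1, Z=0) weight 1/40
  (X=0, Y=1, Z=2) weight 1/40
  (X=1, Y=2, Z=1) weight 9/80
  (X=1, Y=2, Z=3) weight 3/80
  (X=2, Y=1, Z=0) weight 1/40
  (X=2, Y=1, Z=2) weight 1/40
Group by Y:
  weight(Y=1) = 1/10
  weight(Y=2) = 3/20
Total weight = 1/10 + 3/20 = 1/4
P(Y=1 | obs) = 1/10 / 1/4 = 2/5
P(Y=2 | obs) = 3/20 / 1/4 = 3/5

P(Y=1) = 2/5, P(Y=2) = 3/5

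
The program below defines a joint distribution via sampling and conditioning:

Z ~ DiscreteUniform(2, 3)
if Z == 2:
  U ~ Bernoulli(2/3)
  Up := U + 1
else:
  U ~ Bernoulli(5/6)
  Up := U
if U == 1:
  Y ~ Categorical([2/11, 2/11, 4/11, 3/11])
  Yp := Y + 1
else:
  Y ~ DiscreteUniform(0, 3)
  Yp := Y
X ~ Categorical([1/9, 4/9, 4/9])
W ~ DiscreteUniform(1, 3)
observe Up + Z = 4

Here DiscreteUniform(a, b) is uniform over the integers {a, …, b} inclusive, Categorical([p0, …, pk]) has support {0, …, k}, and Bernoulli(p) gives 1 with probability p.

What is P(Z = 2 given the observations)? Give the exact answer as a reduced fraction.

P(Z = 2 | obs) = 4/9

Enumerate traces; 72 have nonzero weight after conditioning:
  (Z=2, U=1, Y=0, X=0, W=1) weight 2/891
  (Z=2, U=1, Y=0, X=0, W=2) weight 2/891
  (Z=2, U=1, Y=0, X=0, W=3) weight 2/891
  (Z=2, U=1, Y=0, X=1, W=1) weight 8/891
  (Z=2, U=1, Y=0, X=1, W=2) weight 8/891
  (Z=2, U=1, Y=0, X=1, W=3) weight 8/891
  (Z=2, U=1, Y=0, X=2, W=1) weight 8/891
  (Z=2, U=1, Y=0, X=2, W=2) weight 8/891
  (Z=3, U=1, Y=0, X=0, W=1) weight 5/1782
  … 63 more
Group by Z:
  weight(Z=2) = 1/3
  weight(Z=3) = 5/12
Total weight = 1/3 + 5/12 = 3/4
P(Z=2 | obs) = 1/3 / 3/4 = 4/9
P(Z=3 | obs) = 5/12 / 3/4 = 5/9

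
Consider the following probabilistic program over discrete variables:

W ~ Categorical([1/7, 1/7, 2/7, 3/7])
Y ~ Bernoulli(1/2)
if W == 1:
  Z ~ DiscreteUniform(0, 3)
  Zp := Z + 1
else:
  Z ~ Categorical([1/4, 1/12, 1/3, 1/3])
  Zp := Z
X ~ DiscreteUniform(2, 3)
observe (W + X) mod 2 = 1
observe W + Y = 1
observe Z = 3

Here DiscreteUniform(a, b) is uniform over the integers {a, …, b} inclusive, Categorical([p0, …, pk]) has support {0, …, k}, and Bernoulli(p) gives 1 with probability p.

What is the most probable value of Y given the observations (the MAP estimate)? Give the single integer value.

argmax_v P(Y = v | obs) = 1

Enumerate traces; 2 have nonzero weight after conditioning:
  (W=0, Y=1, Z=3, X=3) weight 1/84
  (W=1, Y=0, Z=3, X=2) weight 1/112
Group by Y:
  weight(Y=0) = 1/112
  weight(Y=1) = 1/84
Total weight = 1/112 + 1/84 = 1/48
P(Y=0 | obs) = 1/112 / 1/48 = 3/7
P(Y=1 | obs) = 1/84 / 1/48 = 4/7
argmax = 1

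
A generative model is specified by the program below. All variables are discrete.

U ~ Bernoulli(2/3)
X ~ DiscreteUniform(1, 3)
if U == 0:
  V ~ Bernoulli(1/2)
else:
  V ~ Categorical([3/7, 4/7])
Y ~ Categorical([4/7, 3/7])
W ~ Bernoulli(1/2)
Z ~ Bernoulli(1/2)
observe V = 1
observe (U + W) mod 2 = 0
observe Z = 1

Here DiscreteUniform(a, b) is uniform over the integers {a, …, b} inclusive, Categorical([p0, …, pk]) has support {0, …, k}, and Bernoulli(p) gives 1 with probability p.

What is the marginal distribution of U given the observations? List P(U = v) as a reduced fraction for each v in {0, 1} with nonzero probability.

Enumerate traces; 12 have nonzero weight after conditioning:
  (U=0, X=1, V=1, Y=0, W=0, Z=1) weight 1/126
  (U=0, X=1, V=1, Y=1, W=0, Z=1) weight 1/168
  (U=0, X=2, V=1, Y=0, W=0, Z=1) weight 1/126
  (U=0, X=2, V=1, Y=1, W=0, Z=1) weight 1/168
  (U=0, X=3, V=1, Y=0, W=0, Z=1) weight 1/126
  (U=0, X=3, V=1, Y=1, W=0, Z=1) weight 1/168
  (U=1, X=1, V=1, Y=0, W=1, Z=1) weight 8/441
  (U=1, X=1, V=1, Y=1, W=1, Z=1) weight 2/147
  … 4 more
Group by U:
  weight(U=0) = 1/24
  weight(U=1) = 2/21
Total weight = 1/24 + 2/21 = 23/168
P(U=0 | obs) = 1/24 / 23/168 = 7/23
P(U=1 | obs) = 2/21 / 23/168 = 16/23

P(U=0) = 7/23, P(U=1) = 16/23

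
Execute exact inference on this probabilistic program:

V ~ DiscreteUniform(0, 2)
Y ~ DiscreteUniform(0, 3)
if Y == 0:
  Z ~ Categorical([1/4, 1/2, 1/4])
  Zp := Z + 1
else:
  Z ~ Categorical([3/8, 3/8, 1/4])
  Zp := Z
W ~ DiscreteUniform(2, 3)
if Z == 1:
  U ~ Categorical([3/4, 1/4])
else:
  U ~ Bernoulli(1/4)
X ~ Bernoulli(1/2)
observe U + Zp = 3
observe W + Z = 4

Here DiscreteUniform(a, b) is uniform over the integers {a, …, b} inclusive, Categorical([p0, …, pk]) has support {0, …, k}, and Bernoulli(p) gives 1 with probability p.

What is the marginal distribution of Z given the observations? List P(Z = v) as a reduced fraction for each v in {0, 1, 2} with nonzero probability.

P(Z=1) = 1/4, P(Z=2) = 3/4

Enumerate traces; 30 have nonzero weight after conditioning:
  (V=0, Y=0, Z=1, W=3, U=1, X=0) weight 1/384
  (V=0, Y=0, Z=1, W=3, U=1, X=1) weight 1/384
  (V=0, Y=0, Z=2, W=2, U=0, X=0) weight 1/256
  (V=0, Y=0, Z=2, W=2, U=0, X=1) weight 1/256
  (V=0, Y=1, Z=2, W=2, U=1, X=0) weight 1/768
  (V=0, Y=1, Z=2, W=2, U=1, X=1) weight 1/768
  (V=0, Y=2, Z=2, W=2, U=1, X=0) weight 1/768
  (V=0, Y=2, Z=2, W=2, U=1, X=1) weight 1/768
  … 22 more
Group by Z:
  weight(Z=1) = 1/64
  weight(Z=2) = 3/64
Total weight = 1/64 + 3/64 = 1/16
P(Z=1 | obs) = 1/64 / 1/16 = 1/4
P(Z=2 | obs) = 3/64 / 1/16 = 3/4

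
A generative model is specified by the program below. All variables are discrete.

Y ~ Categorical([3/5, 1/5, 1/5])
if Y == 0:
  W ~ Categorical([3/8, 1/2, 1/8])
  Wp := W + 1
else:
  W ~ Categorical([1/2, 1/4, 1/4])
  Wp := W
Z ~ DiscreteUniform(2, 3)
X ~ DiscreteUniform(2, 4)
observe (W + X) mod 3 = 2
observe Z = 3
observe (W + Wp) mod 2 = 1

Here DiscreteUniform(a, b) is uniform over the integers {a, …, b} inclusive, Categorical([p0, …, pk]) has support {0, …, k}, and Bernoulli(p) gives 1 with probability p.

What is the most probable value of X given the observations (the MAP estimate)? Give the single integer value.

Enumerate traces; 3 have nonzero weight after conditioning:
  (Y=0, W=0, Z=3, X=2) weight 3/80
  (Y=0, W=1, Z=3, X=4) weight 1/20
  (Y=0, W=2, Z=3, X=3) weight 1/80
Group by X:
  weight(X=2) = 3/80
  weight(X=3) = 1/80
  weight(X=4) = 1/20
Total weight = 3/80 + 1/80 + 1/20 = 1/10
P(X=2 | obs) = 3/80 / 1/10 = 3/8
P(X=3 | obs) = 1/80 / 1/10 = 1/8
P(X=4 | obs) = 1/20 / 1/10 = 1/2
argmax = 4

argmax_v P(X = v | obs) = 4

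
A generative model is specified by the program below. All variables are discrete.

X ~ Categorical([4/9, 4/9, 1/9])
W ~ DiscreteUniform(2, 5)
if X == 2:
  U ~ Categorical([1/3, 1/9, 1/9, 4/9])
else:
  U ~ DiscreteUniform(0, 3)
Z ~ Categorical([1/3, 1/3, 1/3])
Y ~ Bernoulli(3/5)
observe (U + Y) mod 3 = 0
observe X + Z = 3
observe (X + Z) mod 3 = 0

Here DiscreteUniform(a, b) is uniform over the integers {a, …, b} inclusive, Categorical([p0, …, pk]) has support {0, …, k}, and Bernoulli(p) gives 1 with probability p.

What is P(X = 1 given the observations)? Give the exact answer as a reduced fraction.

Enumerate traces; 24 have nonzero weight after conditioning:
  (X=1, W=2, U=0, Z=2, Y=0) weight 1/270
  (X=1, W=2, U=2, Z=2, Y=1) weight 1/180
  (X=1, W=2, U=3, Z=2, Y=0) weight 1/270
  (X=1, W=3, U=0, Z=2, Y=0) weight 1/270
  (X=1, W=3, U=2, Z=2, Y=1) weight 1/180
  (X=1, W=3, U=3, Z=2, Y=0) weight 1/270
  (X=1, W=4, U=0, Z=2, Y=0) weight 1/270
  (X=1, W=4, U=2, Z=2, Y=1) weight 1/180
  (X=2, W=2, U=0, Z=1, Y=0) weight 1/810
  … 15 more
Group by X:
  weight(X=1) = 7/135
  weight(X=2) = 17/1215
Total weight = 7/135 + 17/1215 = 16/243
P(X=1 | obs) = 7/135 / 16/243 = 63/80
P(X=2 | obs) = 17/1215 / 16/243 = 17/80

P(X = 1 | obs) = 63/80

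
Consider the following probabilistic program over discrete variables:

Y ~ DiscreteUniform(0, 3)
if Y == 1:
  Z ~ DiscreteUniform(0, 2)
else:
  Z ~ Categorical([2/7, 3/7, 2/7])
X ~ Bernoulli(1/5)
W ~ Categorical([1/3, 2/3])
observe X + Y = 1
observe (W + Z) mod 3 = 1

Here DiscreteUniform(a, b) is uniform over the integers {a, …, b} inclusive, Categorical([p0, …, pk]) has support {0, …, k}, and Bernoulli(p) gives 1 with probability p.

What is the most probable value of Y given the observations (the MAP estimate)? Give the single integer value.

argmax_v P(Y = v | obs) = 1

Enumerate traces; 4 have nonzero weight after conditioning:
  (Y=0, Z=0, X=1, W=1) weight 1/105
  (Y=0, Z=1, X=1, W=0) weight 1/140
  (Y=1, Z=0, X=0, W=1) weight 2/45
  (Y=1, Z=1, X=0, W=0) weight 1/45
Group by Y:
  weight(Y=0) = 1/60
  weight(Y=1) = 1/15
Total weight = 1/60 + 1/15 = 1/12
P(Y=0 | obs) = 1/60 / 1/12 = 1/5
P(Y=1 | obs) = 1/15 / 1/12 = 4/5
argmax = 1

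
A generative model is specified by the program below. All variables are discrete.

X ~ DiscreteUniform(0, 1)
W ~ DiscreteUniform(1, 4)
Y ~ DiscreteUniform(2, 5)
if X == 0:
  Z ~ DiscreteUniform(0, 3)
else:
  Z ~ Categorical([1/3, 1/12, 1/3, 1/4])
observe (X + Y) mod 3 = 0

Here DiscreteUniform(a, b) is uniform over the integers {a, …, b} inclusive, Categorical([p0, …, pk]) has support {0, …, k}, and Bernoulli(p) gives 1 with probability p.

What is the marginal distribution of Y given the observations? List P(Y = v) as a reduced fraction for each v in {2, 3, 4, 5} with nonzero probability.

P(Y=2) = 1/3, P(Y=3) = 1/3, P(Y=5) = 1/3

Enumerate traces; 48 have nonzero weight after conditioning:
  (X=0, W=1, Y=3, Z=0) weight 1/128
  (X=0, W=1, Y=3, Z=1) weight 1/128
  (X=0, W=1, Y=3, Z=2) weight 1/128
  (X=0, W=1, Y=3, Z=3) weight 1/128
  (X=0, W=2, Y=3, Z=0) weight 1/128
  (X=0, W=2, Y=3, Z=1) weight 1/128
  (X=0, W=2, Y=3, Z=2) weight 1/128
  (X=0, W=2, Y=3, Z=3) weight 1/128
  (X=1, W=1, Y=2, Z=0) weight 1/96
  (X=1, W=1, Y=5, Z=0) weight 1/96
  … 38 more
Group by Y:
  weight(Y=2) = 1/8
  weight(Y=3) = 1/8
  weight(Y=5) = 1/8
Total weight = 1/8 + 1/8 + 1/8 = 3/8
P(Y=2 | obs) = 1/8 / 3/8 = 1/3
P(Y=3 | obs) = 1/8 / 3/8 = 1/3
P(Y=5 | obs) = 1/8 / 3/8 = 1/3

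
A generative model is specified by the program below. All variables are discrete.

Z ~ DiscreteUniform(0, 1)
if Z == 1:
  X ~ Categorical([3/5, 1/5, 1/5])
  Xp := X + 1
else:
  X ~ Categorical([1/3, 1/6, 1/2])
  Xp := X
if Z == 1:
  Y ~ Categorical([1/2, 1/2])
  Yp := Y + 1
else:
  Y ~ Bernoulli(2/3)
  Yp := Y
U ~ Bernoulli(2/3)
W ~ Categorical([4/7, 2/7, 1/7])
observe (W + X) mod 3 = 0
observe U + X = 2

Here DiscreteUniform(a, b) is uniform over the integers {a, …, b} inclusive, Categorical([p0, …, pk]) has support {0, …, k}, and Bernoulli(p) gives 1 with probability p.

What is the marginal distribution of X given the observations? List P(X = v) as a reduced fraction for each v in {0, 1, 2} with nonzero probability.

Enumerate traces; 8 have nonzero weight after conditioning:
  (Z=0, X=1, Y=0, U=1, W=2) weight 1/378
  (Z=0, X=1, Y=1, U=1, W=2) weight 1/189
  (Z=0, X=2, Y=0, U=0, W=1) weight 1/126
  (Z=0, X=2, Y=1, U=0, W=1) weight 1/63
  (Z=1, X=1, Y=0, U=1, W=2) weight 1/210
  (Z=1, X=1, Y=1, U=1, W=2) weight 1/210
  (Z=1, X=2, Y=0, U=0, W=1) weight 1/210
  (Z=1, X=2, Y=1, U=0, W=1) weight 1/210
Group by X:
  weight(X=1) = 11/630
  weight(X=2) = 1/30
Total weight = 11/630 + 1/30 = 16/315
P(X=1 | obs) = 11/630 / 16/315 = 11/32
P(X=2 | obs) = 1/30 / 16/315 = 21/32

P(X=1) = 11/32, P(X=2) = 21/32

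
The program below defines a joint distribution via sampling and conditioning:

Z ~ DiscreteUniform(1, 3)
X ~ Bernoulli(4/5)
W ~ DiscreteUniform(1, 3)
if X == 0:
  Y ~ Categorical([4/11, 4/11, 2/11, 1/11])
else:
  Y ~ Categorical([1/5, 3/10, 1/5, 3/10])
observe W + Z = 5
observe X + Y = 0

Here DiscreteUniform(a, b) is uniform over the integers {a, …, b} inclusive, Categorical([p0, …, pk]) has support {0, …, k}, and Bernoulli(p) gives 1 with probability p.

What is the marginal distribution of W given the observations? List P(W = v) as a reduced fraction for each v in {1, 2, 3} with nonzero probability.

P(W=2) = 1/2, P(W=3) = 1/2

Enumerate traces; 2 have nonzero weight after conditioning:
  (Z=2, X=0, W=3, Y=0) weight 4/495
  (Z=3, X=0, W=2, Y=0) weight 4/495
Group by W:
  weight(W=2) = 4/495
  weight(W=3) = 4/495
Total weight = 4/495 + 4/495 = 8/495
P(W=2 | obs) = 4/495 / 8/495 = 1/2
P(W=3 | obs) = 4/495 / 8/495 = 1/2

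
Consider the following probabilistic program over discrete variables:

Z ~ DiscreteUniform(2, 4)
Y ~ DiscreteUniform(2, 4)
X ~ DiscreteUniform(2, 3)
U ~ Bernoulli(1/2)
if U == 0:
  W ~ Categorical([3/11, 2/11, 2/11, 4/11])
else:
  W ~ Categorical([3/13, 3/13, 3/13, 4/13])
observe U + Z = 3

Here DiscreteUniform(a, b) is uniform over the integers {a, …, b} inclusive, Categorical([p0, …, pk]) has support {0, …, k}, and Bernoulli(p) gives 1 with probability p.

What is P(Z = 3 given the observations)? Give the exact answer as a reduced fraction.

Enumerate traces; 48 have nonzero weight after conditioning:
  (Z=2, Y=2, X=2, U=1, W=0) weight 1/156
  (Z=2, Y=2, X=2, U=1, W=1) weight 1/156
  (Z=2, Y=2, X=2, U=1, W=2) weight 1/156
  (Z=2, Y=2, X=2, U=1, W=3) weight 1/117
  (Z=2, Y=2, X=3, U=1, W=0) weight 1/156
  (Z=2, Y=2, X=3, U=1, W=1) weight 1/156
  (Z=2, Y=2, X=3, U=1, W=2) weight 1/156
  (Z=2, Y=2, X=3, U=1, W=3) weight 1/117
  (Z=3, Y=2, X=2, U=0, W=0) weight 1/132
  … 39 more
Group by Z:
  weight(Z=2) = 1/6
  weight(Z=3) = 1/6
Total weight = 1/6 + 1/6 = 1/3
P(Z=2 | obs) = 1/6 / 1/3 = 1/2
P(Z=3 | obs) = 1/6 / 1/3 = 1/2

P(Z = 3 | obs) = 1/2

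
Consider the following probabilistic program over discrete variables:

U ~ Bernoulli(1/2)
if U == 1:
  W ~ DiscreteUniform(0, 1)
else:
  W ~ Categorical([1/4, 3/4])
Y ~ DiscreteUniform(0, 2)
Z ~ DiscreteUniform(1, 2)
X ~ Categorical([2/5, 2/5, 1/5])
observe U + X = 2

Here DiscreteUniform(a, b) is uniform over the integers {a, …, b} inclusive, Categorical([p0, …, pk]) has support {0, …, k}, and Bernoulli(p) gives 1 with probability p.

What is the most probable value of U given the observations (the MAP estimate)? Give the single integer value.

Enumerate traces; 24 have nonzero weight after conditioning:
  (U=0, W=0, Y=0, Z=1, X=2) weight 1/240
  (U=0, W=0, Y=0, Z=2, X=2) weight 1/240
  (U=0, W=0, Y=1, Z=1, X=2) weight 1/240
  (U=0, W=0, Y=1, Z=2, X=2) weight 1/240
  (U=0, W=0, Y=2, Z=1, X=2) weight 1/240
  (U=0, W=0, Y=2, Z=2, X=2) weight 1/240
  (U=0, W=1, Y=0, Z=1, X=2) weight 1/80
  (U=0, W=1, Y=0, Z=2, X=2) weight 1/80
  (U=1, W=0, Y=0, Z=1, X=1) weight 1/60
  … 15 more
Group by U:
  weight(U=0) = 1/10
  weight(U=1) = 1/5
Total weight = 1/10 + 1/5 = 3/10
P(U=0 | obs) = 1/10 / 3/10 = 1/3
P(U=1 | obs) = 1/5 / 3/10 = 2/3
argmax = 1

argmax_v P(U = v | obs) = 1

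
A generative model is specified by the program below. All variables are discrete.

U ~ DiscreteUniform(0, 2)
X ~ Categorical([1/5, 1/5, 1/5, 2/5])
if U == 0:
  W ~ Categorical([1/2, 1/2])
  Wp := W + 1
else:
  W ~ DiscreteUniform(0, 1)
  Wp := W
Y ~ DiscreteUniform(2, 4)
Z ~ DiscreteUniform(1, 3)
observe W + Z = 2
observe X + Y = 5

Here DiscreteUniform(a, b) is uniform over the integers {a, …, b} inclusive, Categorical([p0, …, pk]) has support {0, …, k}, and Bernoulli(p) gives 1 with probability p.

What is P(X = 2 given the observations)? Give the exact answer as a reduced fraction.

Enumerate traces; 18 have nonzero weight after conditioning:
  (U=0, X=1, W=0, Y=4, Z=2) weight 1/270
  (U=0, X=1, W=1, Y=4, Z=1) weight 1/270
  (U=0, X=2, W=0, Y=3, Z=2) weight 1/270
  (U=0, X=2, W=1, Y=3, Z=1) weight 1/270
  (U=0, X=3, W=0, Y=2, Z=2) weight 1/135
  (U=0, X=3, W=1, Y=2, Z=1) weight 1/135
  (U=1, X=1, W=0, Y=4, Z=2) weight 1/270
  (U=1, X=1, W=1, Y=4, Z=1) weight 1/270
  … 10 more
Group by X:
  weight(X=1) = 1/45
  weight(X=2) = 1/45
  weight(X=3) = 2/45
Total weight = 1/45 + 1/45 + 2/45 = 4/45
P(X=1 | obs) = 1/45 / 4/45 = 1/4
P(X=2 | obs) = 1/45 / 4/45 = 1/4
P(X=3 | obs) = 2/45 / 4/45 = 1/2

P(X = 2 | obs) = 1/4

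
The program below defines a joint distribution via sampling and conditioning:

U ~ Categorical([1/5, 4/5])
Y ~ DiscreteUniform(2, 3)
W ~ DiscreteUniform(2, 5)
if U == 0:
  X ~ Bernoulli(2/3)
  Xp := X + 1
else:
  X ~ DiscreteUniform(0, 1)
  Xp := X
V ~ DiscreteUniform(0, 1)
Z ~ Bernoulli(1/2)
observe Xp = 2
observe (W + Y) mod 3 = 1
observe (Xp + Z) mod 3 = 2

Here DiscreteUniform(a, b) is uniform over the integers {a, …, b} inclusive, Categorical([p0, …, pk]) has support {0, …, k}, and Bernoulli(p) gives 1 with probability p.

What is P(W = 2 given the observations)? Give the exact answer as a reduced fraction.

P(W = 2 | obs) = 1/3

Enumerate traces; 6 have nonzero weight after conditioning:
  (U=0, Y=2, W=2, X=1, V=0, Z=0) weight 1/240
  (U=0, Y=2, W=2, X=1, V=1, Z=0) weight 1/240
  (U=0, Y=2, W=5, X=1, V=0, Z=0) weight 1/240
  (U=0, Y=2, W=5, X=1, V=1, Z=0) weight 1/240
  (U=0, Y=3, W=4, X=1, V=0, Z=0) weight 1/240
  (U=0, Y=3, W=4, X=1, V=1, Z=0) weight 1/240
Group by W:
  weight(W=2) = 1/120
  weight(W=4) = 1/120
  weight(W=5) = 1/120
Total weight = 1/120 + 1/120 + 1/120 = 1/40
P(W=2 | obs) = 1/120 / 1/40 = 1/3
P(W=4 | obs) = 1/120 / 1/40 = 1/3
P(W=5 | obs) = 1/120 / 1/40 = 1/3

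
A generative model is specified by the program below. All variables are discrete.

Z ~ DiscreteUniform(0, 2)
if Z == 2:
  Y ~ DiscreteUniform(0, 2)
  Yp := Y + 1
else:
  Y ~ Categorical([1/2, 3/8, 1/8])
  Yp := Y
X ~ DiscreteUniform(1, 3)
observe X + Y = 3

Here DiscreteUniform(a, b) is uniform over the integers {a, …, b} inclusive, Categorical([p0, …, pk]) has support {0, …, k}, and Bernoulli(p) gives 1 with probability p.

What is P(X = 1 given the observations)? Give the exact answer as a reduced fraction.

Enumerate traces; 9 have nonzero weight after conditioning:
  (Z=0, Y=0, X=3) weight 1/18
  (Z=0, Y=1, X=2) weight 1/24
  (Z=0, Y=2, X=1) weight 1/72
  (Z=1, Y=0, X=3) weight 1/18
  (Z=1, Y=1, X=2) weight 1/24
  (Z=1, Y=2, X=1) weight 1/72
  (Z=2, Y=0, X=3) weight 1/27
  (Z=2, Y=1, X=2) weight 1/27
  … 1 more
Group by X:
  weight(X=1) = 7/108
  weight(X=2) = 13/108
  weight(X=3) = 4/27
Total weight = 7/108 + 13/108 + 4/27 = 1/3
P(X=1 | obs) = 7/108 / 1/3 = 7/36
P(X=2 | obs) = 13/108 / 1/3 = 13/36
P(X=3 | obs) = 4/27 / 1/3 = 4/9

P(X = 1 | obs) = 7/36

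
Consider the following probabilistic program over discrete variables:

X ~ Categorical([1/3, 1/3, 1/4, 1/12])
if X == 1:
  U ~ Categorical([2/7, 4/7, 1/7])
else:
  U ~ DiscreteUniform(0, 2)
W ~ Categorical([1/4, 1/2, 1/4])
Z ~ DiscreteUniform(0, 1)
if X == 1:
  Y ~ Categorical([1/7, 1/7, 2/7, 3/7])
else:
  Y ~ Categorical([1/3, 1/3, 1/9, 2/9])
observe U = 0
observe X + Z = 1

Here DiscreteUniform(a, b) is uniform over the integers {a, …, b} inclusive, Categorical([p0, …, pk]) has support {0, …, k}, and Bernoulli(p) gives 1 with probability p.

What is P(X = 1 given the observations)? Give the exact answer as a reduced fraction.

P(X = 1 | obs) = 6/13

Enumerate traces; 24 have nonzero weight after conditioning:
  (X=0, U=0, W=0, Z=1, Y=0) weight 1/216
  (X=0, U=0, W=0, Z=1, Y=1) weight 1/216
  (X=0, U=0, W=0, Z=1, Y=2) weight 1/648
  (X=0, U=0, W=0, Z=1, Y=3) weight 1/324
  (X=0, U=0, W=1, Z=1, Y=0) weight 1/108
  (X=0, U=0, W=1, Z=1, Y=1) weight 1/108
  (X=0, U=0, W=1, Z=1, Y=2) weight 1/324
  (X=0, U=0, W=1, Z=1, Y=3) weight 1/162
  (X=1, U=0, W=0, Z=0, Y=0) weight 1/588
  … 15 more
Group by X:
  weight(X=0) = 1/18
  weight(X=1) = 1/21
Total weight = 1/18 + 1/21 = 13/126
P(X=0 | obs) = 1/18 / 13/126 = 7/13
P(X=1 | obs) = 1/21 / 13/126 = 6/13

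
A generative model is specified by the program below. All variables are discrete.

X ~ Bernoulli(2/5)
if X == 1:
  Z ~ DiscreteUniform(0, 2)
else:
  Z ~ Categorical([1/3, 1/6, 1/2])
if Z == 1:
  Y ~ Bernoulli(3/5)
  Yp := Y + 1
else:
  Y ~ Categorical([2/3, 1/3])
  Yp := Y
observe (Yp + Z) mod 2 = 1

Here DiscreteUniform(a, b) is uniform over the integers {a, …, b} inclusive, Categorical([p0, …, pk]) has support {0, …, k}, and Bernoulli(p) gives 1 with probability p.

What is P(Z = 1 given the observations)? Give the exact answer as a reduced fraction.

Enumerate traces; 6 have nonzero weight after conditioning:
  (X=0, Z=0, Y=1) weight 1/15
  (X=0, Z=1, Y=1) weight 3/50
  (X=0, Z=2, Y=1) weight 1/10
  (X=1, Z=0, Y=1) weight 2/45
  (X=1, Z=1, Y=1) weight 2/25
  (X=1, Z=2, Y=1) weight 2/45
Group by Z:
  weight(Z=0) = 1/9
  weight(Z=1) = 7/50
  weight(Z=2) = 13/90
Total weight = 1/9 + 7/50 + 13/90 = 89/225
P(Z=0 | obs) = 1/9 / 89/225 = 25/89
P(Z=1 | obs) = 7/50 / 89/225 = 63/178
P(Z=2 | obs) = 13/90 / 89/225 = 65/178

P(Z = 1 | obs) = 63/178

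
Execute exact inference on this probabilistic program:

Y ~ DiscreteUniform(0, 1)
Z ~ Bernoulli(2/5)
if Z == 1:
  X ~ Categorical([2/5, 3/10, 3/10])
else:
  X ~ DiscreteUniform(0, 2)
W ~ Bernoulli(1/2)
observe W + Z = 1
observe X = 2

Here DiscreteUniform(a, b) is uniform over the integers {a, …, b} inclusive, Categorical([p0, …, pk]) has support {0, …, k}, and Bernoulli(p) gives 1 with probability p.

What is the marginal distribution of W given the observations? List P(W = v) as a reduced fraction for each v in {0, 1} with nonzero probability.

P(W=0) = 3/8, P(W=1) = 5/8

Enumerate traces; 4 have nonzero weight after conditioning:
  (Y=0, Z=0, X=2, W=1) weight 1/20
  (Y=0, Z=1, X=2, W=0) weight 3/100
  (Y=1, Z=0, X=2, W=1) weight 1/20
  (Y=1, Z=1, X=2, W=0) weight 3/100
Group by W:
  weight(W=0) = 3/50
  weight(W=1) = 1/10
Total weight = 3/50 + 1/10 = 4/25
P(W=0 | obs) = 3/50 / 4/25 = 3/8
P(W=1 | obs) = 1/10 / 4/25 = 5/8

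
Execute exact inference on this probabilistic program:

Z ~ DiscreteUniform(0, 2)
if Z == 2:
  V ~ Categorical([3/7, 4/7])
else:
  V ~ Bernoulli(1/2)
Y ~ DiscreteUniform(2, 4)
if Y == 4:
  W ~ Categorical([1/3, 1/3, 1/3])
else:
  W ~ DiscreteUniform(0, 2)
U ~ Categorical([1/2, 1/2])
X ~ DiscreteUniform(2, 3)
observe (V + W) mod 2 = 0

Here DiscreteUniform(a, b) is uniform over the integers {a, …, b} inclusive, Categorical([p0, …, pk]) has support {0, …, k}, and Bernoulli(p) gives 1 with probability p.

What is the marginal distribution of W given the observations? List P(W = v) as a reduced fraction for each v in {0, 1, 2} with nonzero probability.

Enumerate traces; 108 have nonzero weight after conditioning:
  (Z=0, V=0, Y=2, W=0, U=0, X=2) weight 1/216
  (Z=0, V=0, Y=2, W=0, U=0, X=3) weight 1/216
  (Z=0, V=0, Y=2, W=0, U=1, X=2) weight 1/216
  (Z=0, V=0, Y=2, W=0, U=1, X=3) weight 1/216
  (Z=0, V=0, Y=2, W=2, U=0, X=2) weight 1/216
  (Z=0, V=0, Y=2, W=2, U=0, X=3) weight 1/216
  (Z=0, V=0, Y=2, W=2, U=1, X=2) weight 1/216
  (Z=0, V=0, Y=2, W=2, U=1, X=3) weight 1/216
  (Z=0, V=1, Y=2, W=1, U=0, X=2) weight 1/216
  … 99 more
Group by W:
  weight(W=0) = 10/63
  weight(W=1) = 11/63
  weight(W=2) = 10/63
Total weight = 10/63 + 11/63 + 10/63 = 31/63
P(W=0 | obs) = 10/63 / 31/63 = 10/31
P(W=1 | obs) = 11/63 / 31/63 = 11/31
P(W=2 | obs) = 10/63 / 31/63 = 10/31

P(W=0) = 10/31, P(W=1) = 11/31, P(W=2) = 10/31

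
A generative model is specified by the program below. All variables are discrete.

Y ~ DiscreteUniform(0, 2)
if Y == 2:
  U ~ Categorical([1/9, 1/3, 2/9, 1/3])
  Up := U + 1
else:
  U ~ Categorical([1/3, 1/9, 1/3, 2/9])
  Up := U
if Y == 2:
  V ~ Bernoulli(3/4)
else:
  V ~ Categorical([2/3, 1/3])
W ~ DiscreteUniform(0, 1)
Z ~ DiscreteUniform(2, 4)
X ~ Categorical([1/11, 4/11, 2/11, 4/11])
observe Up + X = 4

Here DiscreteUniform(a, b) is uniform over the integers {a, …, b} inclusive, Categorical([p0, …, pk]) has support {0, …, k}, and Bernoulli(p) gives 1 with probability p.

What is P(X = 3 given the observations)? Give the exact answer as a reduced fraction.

P(X = 3 | obs) = 4/19

Enumerate traces; 120 have nonzero weight after conditioning:
  (Y=0, U=1, V=0, W=0, Z=2, X=3) weight 4/2673
  (Y=0, U=1, V=0, W=0, Z=3, X=3) weight 4/2673
  (Y=0, U=1, V=0, W=0, Z=4, X=3) weight 4/2673
  (Y=0, U=1, V=0, W=1, Z=2, X=3) weight 4/2673
  (Y=0, U=1, V=0, W=1, Z=3, X=3) weight 4/2673
  (Y=0, U=1, V=0, W=1, Z=4, X=3) weight 4/2673
  (Y=0, U=1, V=1, W=0, Z=2, X=3) weight 2/2673
  (Y=0, U=1, V=1, W=0, Z=3, X=3) weight 2/2673
  (Y=0, U=2, V=0, W=0, Z=2, X=2) weight 2/891
  (Y=0, U=3, V=0, W=0, Z=2, X=1) weight 8/2673
  … 110 more
Group by X:
  weight(X=0) = 1/99
  weight(X=1) = 8/99
  weight(X=2) = 2/33
  weight(X=3) = 4/99
Total weight = 1/99 + 8/99 + 2/33 + 4/99 = 19/99
P(X=0 | obs) = 1/99 / 19/99 = 1/19
P(X=1 | obs) = 8/99 / 19/99 = 8/19
P(X=2 | obs) = 2/33 / 19/99 = 6/19
P(X=3 | obs) = 4/99 / 19/99 = 4/19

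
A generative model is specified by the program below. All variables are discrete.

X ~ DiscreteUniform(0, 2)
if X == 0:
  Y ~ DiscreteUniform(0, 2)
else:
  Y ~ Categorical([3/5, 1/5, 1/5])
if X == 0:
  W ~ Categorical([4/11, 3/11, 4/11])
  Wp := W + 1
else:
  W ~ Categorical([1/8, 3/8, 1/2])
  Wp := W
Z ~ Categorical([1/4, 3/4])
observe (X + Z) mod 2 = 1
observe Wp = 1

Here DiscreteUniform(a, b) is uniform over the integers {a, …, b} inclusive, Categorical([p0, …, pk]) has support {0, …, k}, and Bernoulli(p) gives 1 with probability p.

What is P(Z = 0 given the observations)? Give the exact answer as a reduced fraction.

Enumerate traces; 9 have nonzero weight after conditioning:
  (X=0, Y=0, W=0, Z=1) weight 1/33
  (X=0, Y=1, W=0, Z=1) weight 1/33
  (X=0, Y=2, W=0, Z=1) weight 1/33
  (X=1, Y=0, W=1, Z=0) weight 3/160
  (X=1, Y=1, W=1, Z=0) weight 1/160
  (X=1, Y=2, W=1, Z=0) weight 1/160
  (X=2, Y=0, W=1, Z=1) weight 9/160
  (X=2, Y=1, W=1, Z=1) weight 3/160
  … 1 more
Group by Z:
  weight(Z=0) = 1/32
  weight(Z=1) = 65/352
Total weight = 1/32 + 65/352 = 19/88
P(Z=0 | obs) = 1/32 / 19/88 = 11/76
P(Z=1 | obs) = 65/352 / 19/88 = 65/76

P(Z = 0 | obs) = 11/76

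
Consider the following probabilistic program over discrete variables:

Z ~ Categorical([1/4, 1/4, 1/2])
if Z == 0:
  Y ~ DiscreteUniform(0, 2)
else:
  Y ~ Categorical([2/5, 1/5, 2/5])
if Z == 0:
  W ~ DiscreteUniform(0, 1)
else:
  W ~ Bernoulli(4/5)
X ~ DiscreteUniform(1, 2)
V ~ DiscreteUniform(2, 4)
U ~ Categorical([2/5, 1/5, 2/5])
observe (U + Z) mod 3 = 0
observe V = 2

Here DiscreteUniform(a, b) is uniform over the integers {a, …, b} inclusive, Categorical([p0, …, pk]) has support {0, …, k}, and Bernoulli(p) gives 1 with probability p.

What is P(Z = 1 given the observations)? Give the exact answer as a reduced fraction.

P(Z = 1 | obs) = 1/3

Enumerate traces; 36 have nonzero weight after conditioning:
  (Z=0, Y=0, W=0, X=1, V=2, U=0) weight 1/360
  (Z=0, Y=0, W=0, X=2, V=2, U=0) weight 1/360
  (Z=0, Y=0, W=1, X=1, V=2, U=0) weight 1/360
  (Z=0, Y=0, W=1, X=2, V=2, U=0) weight 1/360
  (Z=0, Y=1, W=0, X=1, V=2, U=0) weight 1/360
  (Z=0, Y=1, W=0, X=2, V=2, U=0) weight 1/360
  (Z=0, Y=1, W=1, X=1, V=2, U=0) weight 1/360
  (Z=0, Y=1, W=1, X=2, V=2, U=0) weight 1/360
  (Z=1, Y=0, W=0, X=1, V=2, U=2) weight 1/750
  (Z=2, Y=0, W=0, X=1, V=2, U=1) weight 1/750
  … 26 more
Group by Z:
  weight(Z=0) = 1/30
  weight(Z=1) = 1/30
  weight(Z=2) = 1/30
Total weight = 1/30 + 1/30 + 1/30 = 1/10
P(Z=0 | obs) = 1/30 / 1/10 = 1/3
P(Z=1 | obs) = 1/30 / 1/10 = 1/3
P(Z=2 | obs) = 1/30 / 1/10 = 1/3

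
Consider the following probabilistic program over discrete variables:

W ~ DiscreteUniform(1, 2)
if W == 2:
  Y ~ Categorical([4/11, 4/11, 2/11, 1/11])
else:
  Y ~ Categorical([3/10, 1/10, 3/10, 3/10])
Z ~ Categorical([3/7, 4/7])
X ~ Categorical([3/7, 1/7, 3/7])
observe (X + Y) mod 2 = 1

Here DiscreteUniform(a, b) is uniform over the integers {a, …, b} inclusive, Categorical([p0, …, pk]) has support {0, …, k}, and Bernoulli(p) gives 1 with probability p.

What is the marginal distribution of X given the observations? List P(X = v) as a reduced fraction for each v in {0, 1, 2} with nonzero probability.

P(X=0) = 47/115, P(X=1) = 21/115, P(X=2) = 47/115

Enumerate traces; 24 have nonzero weight after conditioning:
  (W=1, Y=0, Z=0, X=1) weight 9/980
  (W=1, Y=0, Z=1, X=1) weight 3/245
  (W=1, Y=1, Z=0, X=0) weight 9/980
  (W=1, Y=1, Z=0, X=2) weight 9/980
  (W=1, Y=1, Z=1, X=0) weight 3/245
  (W=1, Y=1, Z=1, X=2) weight 3/245
  (W=1, Y=2, Z=0, X=1) weight 9/980
  (W=1, Y=2, Z=1, X=1) weight 3/245
  … 16 more
Group by X:
  weight(X=0) = 141/770
  weight(X=1) = 9/110
  weight(X=2) = 141/770
Total weight = 141/770 + 9/110 + 141/770 = 69/154
P(X=0 | obs) = 141/770 / 69/154 = 47/115
P(X=1 | obs) = 9/110 / 69/154 = 21/115
P(X=2 | obs) = 141/770 / 69/154 = 47/115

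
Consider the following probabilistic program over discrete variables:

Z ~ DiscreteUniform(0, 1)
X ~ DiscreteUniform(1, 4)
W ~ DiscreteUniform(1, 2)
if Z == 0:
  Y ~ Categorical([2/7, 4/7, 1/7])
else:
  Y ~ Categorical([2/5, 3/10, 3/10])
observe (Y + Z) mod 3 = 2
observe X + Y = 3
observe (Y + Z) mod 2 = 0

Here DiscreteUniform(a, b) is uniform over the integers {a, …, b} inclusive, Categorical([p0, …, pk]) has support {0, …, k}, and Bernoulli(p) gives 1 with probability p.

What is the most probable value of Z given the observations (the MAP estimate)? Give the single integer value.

Enumerate traces; 4 have nonzero weight after conditioning:
  (Z=0, X=1, W=1, Y=2) weight 1/112
  (Z=0, X=1, W=2, Y=2) weight 1/112
  (Z=1, X=2, W=1, Y=1) weight 3/160
  (Z=1, X=2, W=2, Y=1) weight 3/160
Group by Z:
  weight(Z=0) = 1/56
  weight(Z=1) = 3/80
Total weight = 1/56 + 3/80 = 31/560
P(Z=0 | obs) = 1/56 / 31/560 = 10/31
P(Z=1 | obs) = 3/80 / 31/560 = 21/31
argmax = 1

argmax_v P(Z = v | obs) = 1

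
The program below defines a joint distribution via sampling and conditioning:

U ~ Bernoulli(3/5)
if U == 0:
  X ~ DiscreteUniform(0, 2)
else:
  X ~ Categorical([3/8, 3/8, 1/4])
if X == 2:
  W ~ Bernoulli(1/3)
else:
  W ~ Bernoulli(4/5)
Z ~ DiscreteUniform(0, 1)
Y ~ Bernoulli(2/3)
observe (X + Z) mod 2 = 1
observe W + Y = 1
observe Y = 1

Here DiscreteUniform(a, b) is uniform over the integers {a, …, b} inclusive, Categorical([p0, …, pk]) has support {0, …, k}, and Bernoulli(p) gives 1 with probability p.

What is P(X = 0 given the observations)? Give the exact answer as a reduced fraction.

P(X = 0 | obs) = 129/598

Enumerate traces; 6 have nonzero weight after conditioning:
  (U=0, X=0, W=0, Z=1, Y=1) weight 2/225
  (U=0, X=1, W=0, Z=0, Y=1) weight 2/225
  (U=0, X=2, W=0, Z=1, Y=1) weight 4/135
  (U=1, X=0, W=0, Z=1, Y=1) weight 3/200
  (U=1, X=1, W=0, Z=0, Y=1) weight 3/200
  (U=1, X=2, W=0, Z=1, Y=1) weight 1/30
Group by X:
  weight(X=0) = 43/1800
  weight(X=1) = 43/1800
  weight(X=2) = 17/270
Total weight = 43/1800 + 43/1800 + 17/270 = 299/2700
P(X=0 | obs) = 43/1800 / 299/2700 = 129/598
P(X=1 | obs) = 43/1800 / 299/2700 = 129/598
P(X=2 | obs) = 17/270 / 299/2700 = 170/299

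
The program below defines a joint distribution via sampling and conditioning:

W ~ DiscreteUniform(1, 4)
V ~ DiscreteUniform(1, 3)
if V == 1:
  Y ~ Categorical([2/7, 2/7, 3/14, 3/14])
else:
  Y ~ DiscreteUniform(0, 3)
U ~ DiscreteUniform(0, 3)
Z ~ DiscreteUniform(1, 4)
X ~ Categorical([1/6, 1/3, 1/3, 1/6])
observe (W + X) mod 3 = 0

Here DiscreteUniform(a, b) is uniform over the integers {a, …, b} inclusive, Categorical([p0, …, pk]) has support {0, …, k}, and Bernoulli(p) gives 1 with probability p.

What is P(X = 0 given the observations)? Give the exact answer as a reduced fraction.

P(X = 0 | obs) = 1/8

Enumerate traces; 960 have nonzero weight after conditioning:
  (W=1, V=1, Y=0, U=0, Z=1, X=2) weight 1/2016
  (W=1, V=1, Y=0, U=0, Z=2, X=2) weight 1/2016
  (W=1, V=1, Y=0, U=0, Z=3, X=2) weight 1/2016
  (W=1, V=1, Y=0, U=0, Z=4, X=2) weight 1/2016
  (W=1, V=1, Y=0, U=1, Z=1, X=2) weight 1/2016
  (W=1, V=1, Y=0, U=1, Z=2, X=2) weight 1/2016
  (W=1, V=1, Y=0, U=1, Z=3, X=2) weight 1/2016
  (W=1, V=1, Y=0, U=1, Z=4, X=2) weight 1/2016
  (W=2, V=1, Y=0, U=0, Z=1, X=1) weight 1/2016
  (W=3, V=1, Y=0, U=0, Z=1, X=0) weight 1/4032
  … 950 more
Group by X:
  weight(X=0) = 1/24
  weight(X=1) = 1/12
  weight(X=2) = 1/6
  weight(X=3) = 1/24
Total weight = 1/24 + 1/12 + 1/6 + 1/24 = 1/3
P(X=0 | obs) = 1/24 / 1/3 = 1/8
P(X=1 | obs) = 1/12 / 1/3 = 1/4
P(X=2 | obs) = 1/6 / 1/3 = 1/2
P(X=3 | obs) = 1/24 / 1/3 = 1/8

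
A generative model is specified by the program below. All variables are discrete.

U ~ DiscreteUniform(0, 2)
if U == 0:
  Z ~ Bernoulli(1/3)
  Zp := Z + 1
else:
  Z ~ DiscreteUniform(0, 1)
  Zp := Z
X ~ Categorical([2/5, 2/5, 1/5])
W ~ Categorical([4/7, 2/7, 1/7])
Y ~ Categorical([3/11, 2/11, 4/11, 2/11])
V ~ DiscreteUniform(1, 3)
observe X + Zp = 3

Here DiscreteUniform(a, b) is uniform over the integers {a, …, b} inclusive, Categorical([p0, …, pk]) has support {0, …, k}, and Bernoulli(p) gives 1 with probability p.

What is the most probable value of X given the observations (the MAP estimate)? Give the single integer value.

Enumerate traces; 144 have nonzero weight after conditioning:
  (U=0, Z=0, X=2, W=0, Y=0, V=1) weight 8/3465
  (U=0, Z=0, X=2, W=0, Y=0, V=2) weight 8/3465
  (U=0, Z=0, X=2, W=0, Y=0, V=3) weight 8/3465
  (U=0, Z=0, X=2, W=0, Y=1, V=1) weight 16/10395
  (U=0, Z=0, X=2, W=0, Y=1, V=2) weight 16/10395
  (U=0, Z=0, X=2, W=0, Y=1, V=3) weight 16/10395
  (U=0, Z=0, X=2, W=0, Y=2, V=1) weight 32/10395
  (U=0, Z=0, X=2, W=0, Y=2, V=2) weight 32/10395
  (U=0, Z=1, X=1, W=0, Y=0, V=1) weight 8/3465
  … 135 more
Group by X:
  weight(X=1) = 2/45
  weight(X=2) = 1/9
Total weight = 2/45 + 1/9 = 7/45
P(X=1 | obs) = 2/45 / 7/45 = 2/7
P(X=2 | obs) = 1/9 / 7/45 = 5/7
argmax = 2

argmax_v P(X = v | obs) = 2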